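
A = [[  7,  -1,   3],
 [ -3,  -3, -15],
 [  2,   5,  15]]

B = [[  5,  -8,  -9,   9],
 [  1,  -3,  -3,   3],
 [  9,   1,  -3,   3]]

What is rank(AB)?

First compute AB:
[[ 61, -50, -69,  69],
 [-153,  18,  81, -81],
 [150, -16, -78,  78]]
Now row reduce the product.
R2 ← R2 + (153/61)·R1: [0, -6552/61, -5616/61, 5616/61]
R3 ← R3 − (150/61)·R1: [0, 6524/61, 5592/61, -5592/61]
R3 ← R3 + (233/234)·R2: [0, 0, 0, 0]
2 nonzero rows, so rank(AB) = 2.

2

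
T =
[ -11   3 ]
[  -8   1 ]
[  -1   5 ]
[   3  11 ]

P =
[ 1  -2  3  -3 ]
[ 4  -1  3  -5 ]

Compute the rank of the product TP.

First compute TP:
[[  1,  19, -24,  18],
 [ -4,  15, -21,  19],
 [ 19,  -3,  12, -22],
 [ 47, -17,  42, -64]]
Now row reduce the product.
R2 ← R2 + (4)·R1: [0, 91, -117, 91]
R3 ← R3 − (19)·R1: [0, -364, 468, -364]
R4 ← R4 − (47)·R1: [0, -910, 1170, -910]
R3 ← R3 + (4)·R2: [0, 0, 0, 0]
R4 ← R4 + (10)·R2: [0, 0, 0, 0]
2 nonzero rows, so rank(TP) = 2.

2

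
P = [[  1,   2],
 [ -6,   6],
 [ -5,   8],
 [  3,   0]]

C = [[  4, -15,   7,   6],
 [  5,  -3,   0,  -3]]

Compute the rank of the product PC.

2

First compute PC:
[[ 14, -21,   7,   0],
 [  6,  72, -42, -54],
 [ 20,  51, -35, -54],
 [ 12, -45,  21,  18]]
Now row reduce the product.
R2 ← R2 − (3/7)·R1: [0, 81, -45, -54]
R3 ← R3 − (10/7)·R1: [0, 81, -45, -54]
R4 ← R4 − (6/7)·R1: [0, -27, 15, 18]
R3 ← R3 − R2: [0, 0, 0, 0]
R4 ← R4 + (1/3)·R2: [0, 0, 0, 0]
2 nonzero rows, so rank(PC) = 2.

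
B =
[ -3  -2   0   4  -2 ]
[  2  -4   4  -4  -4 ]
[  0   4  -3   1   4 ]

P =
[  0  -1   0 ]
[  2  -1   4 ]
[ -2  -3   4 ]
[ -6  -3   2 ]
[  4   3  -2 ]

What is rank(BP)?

2

First compute BP:
[[-36, -13,   4],
 [ -8, -10,   0],
 [ 24,  14,  -2]]
Now row reduce the product.
R2 ← R2 − (2/9)·R1: [0, -64/9, -8/9]
R3 ← R3 + (2/3)·R1: [0, 16/3, 2/3]
R3 ← R3 + (3/4)·R2: [0, 0, 0]
2 nonzero rows, so rank(BP) = 2.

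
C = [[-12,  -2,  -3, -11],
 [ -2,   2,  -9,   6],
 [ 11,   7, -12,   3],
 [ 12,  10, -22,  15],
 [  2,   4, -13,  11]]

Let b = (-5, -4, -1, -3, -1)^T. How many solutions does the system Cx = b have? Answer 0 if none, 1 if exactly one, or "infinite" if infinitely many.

0

Row reduce the augmented matrix [C | b].
R2 ← R2 − (1/6)·R1: [0, 7/3, -17/2, 47/6, -19/6]
R3 ← R3 + (11/12)·R1: [0, 31/6, -59/4, -85/12, -67/12]
R4 ← R4 + R1: [0, 8, -25, 4, -8]
R5 ← R5 + (1/6)·R1: [0, 11/3, -27/2, 55/6, -11/6]
R3 ← R3 − (31/14)·R2: [0, 0, 57/14, -171/7, 10/7]
R4 ← R4 − (24/7)·R2: [0, 0, 29/7, -160/7, 20/7]
R5 ← R5 − (11/7)·R2: [0, 0, -1/7, -22/7, 22/7]
R4 ← R4 − (58/57)·R3: [0, 0, 0, 2, 80/57]
R5 ← R5 + (2/57)·R3: [0, 0, 0, -4, 182/57]
R5 ← R5 + (2)·R4: [0, 0, 0, 0, 6]
The echelon form has 5 nonzero rows; the last pivot sits in the augmented column, so rank(C) = 4 but rank([C|b]) = 5.
Since the ranks differ, the system is inconsistent.
It has no solutions.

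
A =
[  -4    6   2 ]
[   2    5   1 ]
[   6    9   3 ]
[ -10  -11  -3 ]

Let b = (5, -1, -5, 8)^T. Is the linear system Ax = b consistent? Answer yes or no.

Row reduce the augmented matrix [A | b].
R2 ← R2 + (1/2)·R1: [0, 8, 2, 3/2]
R3 ← R3 + (3/2)·R1: [0, 18, 6, 5/2]
R4 ← R4 − (5/2)·R1: [0, -26, -8, -9/2]
R3 ← R3 − (9/4)·R2: [0, 0, 3/2, -7/8]
R4 ← R4 + (13/4)·R2: [0, 0, -3/2, 3/8]
R4 ← R4 + R3: [0, 0, 0, -1/2]
The echelon form has 4 nonzero rows; the last pivot sits in the augmented column, so rank(A) = 3 but rank([A|b]) = 4.
Since the ranks differ, the system is inconsistent.

no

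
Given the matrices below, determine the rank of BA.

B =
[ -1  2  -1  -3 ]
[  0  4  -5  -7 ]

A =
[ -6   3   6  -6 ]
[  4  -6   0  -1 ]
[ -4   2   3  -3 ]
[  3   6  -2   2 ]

2

First compute BA:
[[  9, -35,  -3,   1],
 [ 15, -76,  -1,  -3]]
Now row reduce the product.
R2 ← R2 − (5/3)·R1: [0, -53/3, 4, -14/3]
2 nonzero rows, so rank(BA) = 2.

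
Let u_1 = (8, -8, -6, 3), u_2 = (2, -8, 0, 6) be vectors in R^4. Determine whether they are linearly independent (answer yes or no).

yes

Form the matrix with these vectors as rows and row reduce.
R2 ← R2 − (1/4)·R1: [0, -6, 3/2, 21/4]
2 nonzero rows, so the 2 vectors span a space of dimension 2.
Since 2 = 2, the vectors are linearly independent.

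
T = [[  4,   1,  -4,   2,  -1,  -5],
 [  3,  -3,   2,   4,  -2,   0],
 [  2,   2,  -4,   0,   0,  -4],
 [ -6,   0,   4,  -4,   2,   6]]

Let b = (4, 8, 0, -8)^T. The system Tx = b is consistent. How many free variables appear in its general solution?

4

Row reduce the augmented matrix [T | b].
R2 ← R2 − (3/4)·R1: [0, -15/4, 5, 5/2, -5/4, 15/4, 5]
R3 ← R3 − (1/2)·R1: [0, 3/2, -2, -1, 1/2, -3/2, -2]
R4 ← R4 + (3/2)·R1: [0, 3/2, -2, -1, 1/2, -3/2, -2]
R3 ← R3 + (2/5)·R2: [0, 0, 0, 0, 0, 0, 0]
R4 ← R4 + (2/5)·R2: [0, 0, 0, 0, 0, 0, 0]
The echelon form has 2 nonzero rows, and every pivot lies in the first 6 columns, so rank(T) = rank([T|b]) = 2.
The system is consistent.
Free variables = (unknowns) − (rank) = 6 − 2 = 4.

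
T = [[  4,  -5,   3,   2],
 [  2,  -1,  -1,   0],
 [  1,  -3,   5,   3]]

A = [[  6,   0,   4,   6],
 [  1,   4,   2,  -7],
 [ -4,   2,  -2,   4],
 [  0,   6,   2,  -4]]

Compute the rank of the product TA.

3

First compute TA:
[[  7,  -2,   4,  63],
 [ 15,  -6,   8,  15],
 [-17,  16,  -6,  35]]
Now row reduce the product.
R2 ← R2 − (15/7)·R1: [0, -12/7, -4/7, -120]
R3 ← R3 + (17/7)·R1: [0, 78/7, 26/7, 188]
R3 ← R3 + (13/2)·R2: [0, 0, 0, -592]
3 nonzero rows, so rank(TA) = 3.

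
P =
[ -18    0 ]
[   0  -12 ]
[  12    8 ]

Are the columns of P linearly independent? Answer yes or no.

Row reduce P to echelon form.
R3 ← R3 + (2/3)·R1: [0, 8]
R3 ← R3 + (2/3)·R2: [0, 0]
2 pivots among 2 columns.
Every column is a pivot column, so the columns are linearly independent.

yes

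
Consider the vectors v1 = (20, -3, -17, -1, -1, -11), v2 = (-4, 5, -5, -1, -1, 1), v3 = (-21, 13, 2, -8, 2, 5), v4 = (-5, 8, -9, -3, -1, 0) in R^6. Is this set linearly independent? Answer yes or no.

no

Form the matrix with these vectors as rows and row reduce.
R2 ← R2 + (1/5)·R1: [0, 22/5, -42/5, -6/5, -6/5, -6/5]
R3 ← R3 + (21/20)·R1: [0, 197/20, -317/20, -181/20, 19/20, -131/20]
R4 ← R4 + (1/4)·R1: [0, 29/4, -53/4, -13/4, -5/4, -11/4]
R3 ← R3 − (197/88)·R2: [0, 0, 65/22, -70/11, 40/11, -85/22]
R4 ← R4 − (145/88)·R2: [0, 0, 13/22, -14/11, 8/11, -17/22]
R4 ← R4 − (1/5)·R3: [0, 0, 0, 0, 0, 0]
3 nonzero rows, so the 4 vectors span a space of dimension 3.
Since 3 < 4, the vectors are linearly dependent.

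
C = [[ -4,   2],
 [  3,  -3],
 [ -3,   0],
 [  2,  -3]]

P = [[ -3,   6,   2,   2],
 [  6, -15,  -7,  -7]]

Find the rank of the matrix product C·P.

First compute CP:
[[ 24, -54, -22, -22],
 [-27,  63,  27,  27],
 [  9, -18,  -6,  -6],
 [-24,  57,  25,  25]]
Now row reduce the product.
R2 ← R2 + (9/8)·R1: [0, 9/4, 9/4, 9/4]
R3 ← R3 − (3/8)·R1: [0, 9/4, 9/4, 9/4]
R4 ← R4 + R1: [0, 3, 3, 3]
R3 ← R3 − R2: [0, 0, 0, 0]
R4 ← R4 − (4/3)·R2: [0, 0, 0, 0]
2 nonzero rows, so rank(CP) = 2.

2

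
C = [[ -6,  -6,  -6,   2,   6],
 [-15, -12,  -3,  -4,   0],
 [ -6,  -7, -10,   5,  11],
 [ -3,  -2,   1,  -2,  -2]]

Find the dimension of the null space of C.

3

Row reduce to echelon form.
R2 ← R2 − (5/2)·R1: [0, 3, 12, -9, -15]
R3 ← R3 − R1: [0, -1, -4, 3, 5]
R4 ← R4 − (1/2)·R1: [0, 1, 4, -3, -5]
R3 ← R3 + (1/3)·R2: [0, 0, 0, 0, 0]
R4 ← R4 − (1/3)·R2: [0, 0, 0, 0, 0]
2 nonzero rows, so rank(C) = 2.
C has 5 columns; by rank–nullity, nullity = 5 − 2 = 3.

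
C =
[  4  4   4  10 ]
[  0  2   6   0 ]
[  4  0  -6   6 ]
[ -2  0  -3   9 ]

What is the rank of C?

3

Row reduce to echelon form.
R3 ← R3 − R1: [0, -4, -10, -4]
R4 ← R4 + (1/2)·R1: [0, 2, -1, 14]
R3 ← R3 + (2)·R2: [0, 0, 2, -4]
R4 ← R4 − R2: [0, 0, -7, 14]
R4 ← R4 + (7/2)·R3: [0, 0, 0, 0]
Echelon form has 3 nonzero rows, so rank(C) = 3.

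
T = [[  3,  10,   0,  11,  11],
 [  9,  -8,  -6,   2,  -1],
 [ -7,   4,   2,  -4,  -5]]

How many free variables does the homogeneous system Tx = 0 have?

Row reduce to echelon form.
R2 ← R2 − (3)·R1: [0, -38, -6, -31, -34]
R3 ← R3 + (7/3)·R1: [0, 82/3, 2, 65/3, 62/3]
R3 ← R3 + (41/57)·R2: [0, 0, -44/19, -12/19, -72/19]
3 nonzero rows, so rank(T) = 3.
T has 5 columns; by rank–nullity, nullity = 5 − 3 = 2.

2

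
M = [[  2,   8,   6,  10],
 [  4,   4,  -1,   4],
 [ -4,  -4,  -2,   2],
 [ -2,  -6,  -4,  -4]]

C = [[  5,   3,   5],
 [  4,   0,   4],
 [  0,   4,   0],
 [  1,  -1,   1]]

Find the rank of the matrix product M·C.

2

First compute MC:
[[ 52,  20,  52],
 [ 40,   4,  40],
 [-34, -22, -34],
 [-38, -18, -38]]
Now row reduce the product.
R2 ← R2 − (10/13)·R1: [0, -148/13, 0]
R3 ← R3 + (17/26)·R1: [0, -116/13, 0]
R4 ← R4 + (19/26)·R1: [0, -44/13, 0]
R3 ← R3 − (29/37)·R2: [0, 0, 0]
R4 ← R4 − (11/37)·R2: [0, 0, 0]
2 nonzero rows, so rank(MC) = 2.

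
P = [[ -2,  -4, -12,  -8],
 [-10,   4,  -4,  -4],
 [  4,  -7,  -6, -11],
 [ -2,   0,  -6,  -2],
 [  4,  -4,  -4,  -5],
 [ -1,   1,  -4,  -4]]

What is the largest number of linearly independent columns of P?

Row reduce to echelon form.
R2 ← R2 − (5)·R1: [0, 24, 56, 36]
R3 ← R3 + (2)·R1: [0, -15, -30, -27]
R4 ← R4 − R1: [0, 4, 6, 6]
R5 ← R5 + (2)·R1: [0, -12, -28, -21]
R6 ← R6 − (1/2)·R1: [0, 3, 2, 0]
R3 ← R3 + (5/8)·R2: [0, 0, 5, -9/2]
R4 ← R4 − (1/6)·R2: [0, 0, -10/3, 0]
R5 ← R5 + (1/2)·R2: [0, 0, 0, -3]
R6 ← R6 − (1/8)·R2: [0, 0, -5, -9/2]
R4 ← R4 + (2/3)·R3: [0, 0, 0, -3]
R6 ← R6 + R3: [0, 0, 0, -9]
R5 ← R5 − R4: [0, 0, 0, 0]
R6 ← R6 − (3)·R4: [0, 0, 0, 0]
Echelon form has 4 nonzero rows, so rank(P) = 4.
The rank gives the maximum number of linearly independent columns: 4.

4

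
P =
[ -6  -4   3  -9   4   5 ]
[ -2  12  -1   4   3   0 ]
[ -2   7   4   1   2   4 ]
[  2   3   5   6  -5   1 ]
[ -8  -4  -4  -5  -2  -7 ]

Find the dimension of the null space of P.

1

Row reduce to echelon form.
R2 ← R2 − (1/3)·R1: [0, 40/3, -2, 7, 5/3, -5/3]
R3 ← R3 − (1/3)·R1: [0, 25/3, 3, 4, 2/3, 7/3]
R4 ← R4 + (1/3)·R1: [0, 5/3, 6, 3, -11/3, 8/3]
R5 ← R5 − (4/3)·R1: [0, 4/3, -8, 7, -22/3, -41/3]
R3 ← R3 − (5/8)·R2: [0, 0, 17/4, -3/8, -3/8, 27/8]
R4 ← R4 − (1/8)·R2: [0, 0, 25/4, 17/8, -31/8, 23/8]
R5 ← R5 − (1/10)·R2: [0, 0, -39/5, 63/10, -15/2, -27/2]
R4 ← R4 − (25/17)·R3: [0, 0, 0, 91/34, -113/34, -71/34]
R5 ← R5 + (156/85)·R3: [0, 0, 0, 477/85, -696/85, -621/85]
R5 ← R5 − (954/455)·R4: [0, 0, 0, 0, -111/91, -1332/455]
5 nonzero rows, so rank(P) = 5.
P has 6 columns; by rank–nullity, nullity = 6 − 5 = 1.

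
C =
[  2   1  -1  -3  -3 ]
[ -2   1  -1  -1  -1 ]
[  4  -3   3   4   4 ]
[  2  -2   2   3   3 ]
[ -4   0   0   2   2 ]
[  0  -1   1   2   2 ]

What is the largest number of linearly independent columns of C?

Row reduce to echelon form.
R2 ← R2 + R1: [0, 2, -2, -4, -4]
R3 ← R3 − (2)·R1: [0, -5, 5, 10, 10]
R4 ← R4 − R1: [0, -3, 3, 6, 6]
R5 ← R5 + (2)·R1: [0, 2, -2, -4, -4]
R3 ← R3 + (5/2)·R2: [0, 0, 0, 0, 0]
R4 ← R4 + (3/2)·R2: [0, 0, 0, 0, 0]
R5 ← R5 − R2: [0, 0, 0, 0, 0]
R6 ← R6 + (1/2)·R2: [0, 0, 0, 0, 0]
Echelon form has 2 nonzero rows, so rank(C) = 2.
The rank gives the maximum number of linearly independent columns: 2.

2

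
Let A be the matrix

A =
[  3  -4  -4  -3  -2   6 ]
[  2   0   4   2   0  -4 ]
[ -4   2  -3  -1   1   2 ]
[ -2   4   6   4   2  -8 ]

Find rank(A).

2

Row reduce to echelon form.
R2 ← R2 − (2/3)·R1: [0, 8/3, 20/3, 4, 4/3, -8]
R3 ← R3 + (4/3)·R1: [0, -10/3, -25/3, -5, -5/3, 10]
R4 ← R4 + (2/3)·R1: [0, 4/3, 10/3, 2, 2/3, -4]
R3 ← R3 + (5/4)·R2: [0, 0, 0, 0, 0, 0]
R4 ← R4 − (1/2)·R2: [0, 0, 0, 0, 0, 0]
Echelon form has 2 nonzero rows, so rank(A) = 2.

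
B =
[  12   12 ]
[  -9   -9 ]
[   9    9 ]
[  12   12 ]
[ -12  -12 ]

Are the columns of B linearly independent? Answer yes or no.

Row reduce B to echelon form.
R2 ← R2 + (3/4)·R1: [0, 0]
R3 ← R3 − (3/4)·R1: [0, 0]
R4 ← R4 − R1: [0, 0]
R5 ← R5 + R1: [0, 0]
1 pivot among 2 columns.
Only 1 < 2 pivot columns, so the columns are linearly dependent.

no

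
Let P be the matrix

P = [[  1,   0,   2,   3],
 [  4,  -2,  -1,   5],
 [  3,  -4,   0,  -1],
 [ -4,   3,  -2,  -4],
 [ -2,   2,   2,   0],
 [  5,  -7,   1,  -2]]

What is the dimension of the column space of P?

3

Row reduce to echelon form.
R2 ← R2 − (4)·R1: [0, -2, -9, -7]
R3 ← R3 − (3)·R1: [0, -4, -6, -10]
R4 ← R4 + (4)·R1: [0, 3, 6, 8]
R5 ← R5 + (2)·R1: [0, 2, 6, 6]
R6 ← R6 − (5)·R1: [0, -7, -9, -17]
R3 ← R3 − (2)·R2: [0, 0, 12, 4]
R4 ← R4 + (3/2)·R2: [0, 0, -15/2, -5/2]
R5 ← R5 + R2: [0, 0, -3, -1]
R6 ← R6 − (7/2)·R2: [0, 0, 45/2, 15/2]
R4 ← R4 + (5/8)·R3: [0, 0, 0, 0]
R5 ← R5 + (1/4)·R3: [0, 0, 0, 0]
R6 ← R6 − (15/8)·R3: [0, 0, 0, 0]
Echelon form has 3 nonzero rows, so rank(P) = 3.
The column space has dimension equal to the rank: 3.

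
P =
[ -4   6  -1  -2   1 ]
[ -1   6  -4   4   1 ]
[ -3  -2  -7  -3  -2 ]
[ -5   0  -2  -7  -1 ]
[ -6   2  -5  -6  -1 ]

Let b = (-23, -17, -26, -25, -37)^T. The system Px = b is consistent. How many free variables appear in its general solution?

Row reduce the augmented matrix [P | b].
R2 ← R2 − (1/4)·R1: [0, 9/2, -15/4, 9/2, 3/4, -45/4]
R3 ← R3 − (3/4)·R1: [0, -13/2, -25/4, -3/2, -11/4, -35/4]
R4 ← R4 − (5/4)·R1: [0, -15/2, -3/4, -9/2, -9/4, 15/4]
R5 ← R5 − (3/2)·R1: [0, -7, -7/2, -3, -5/2, -5/2]
R3 ← R3 + (13/9)·R2: [0, 0, -35/3, 5, -5/3, -25]
R4 ← R4 + (5/3)·R2: [0, 0, -7, 3, -1, -15]
R5 ← R5 + (14/9)·R2: [0, 0, -28/3, 4, -4/3, -20]
R4 ← R4 − (3/5)·R3: [0, 0, 0, 0, 0, 0]
R5 ← R5 − (4/5)·R3: [0, 0, 0, 0, 0, 0]
The echelon form has 3 nonzero rows, and every pivot lies in the first 5 columns, so rank(P) = rank([P|b]) = 3.
The system is consistent.
Free variables = (unknowns) − (rank) = 5 − 3 = 2.

2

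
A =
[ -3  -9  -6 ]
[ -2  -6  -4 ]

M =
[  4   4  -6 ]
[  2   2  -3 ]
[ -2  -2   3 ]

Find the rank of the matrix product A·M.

First compute AM:
[[-18, -18,  27],
 [-12, -12,  18]]
Now row reduce the product.
R2 ← R2 − (2/3)·R1: [0, 0, 0]
1 nonzero row, so rank(AM) = 1.

1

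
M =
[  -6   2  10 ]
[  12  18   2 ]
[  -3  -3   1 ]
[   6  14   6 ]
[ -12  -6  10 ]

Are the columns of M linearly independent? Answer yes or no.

Row reduce M to echelon form.
R2 ← R2 + (2)·R1: [0, 22, 22]
R3 ← R3 − (1/2)·R1: [0, -4, -4]
R4 ← R4 + R1: [0, 16, 16]
R5 ← R5 − (2)·R1: [0, -10, -10]
R3 ← R3 + (2/11)·R2: [0, 0, 0]
R4 ← R4 − (8/11)·R2: [0, 0, 0]
R5 ← R5 + (5/11)·R2: [0, 0, 0]
2 pivots among 3 columns.
Only 2 < 3 pivot columns, so the columns are linearly dependent.

no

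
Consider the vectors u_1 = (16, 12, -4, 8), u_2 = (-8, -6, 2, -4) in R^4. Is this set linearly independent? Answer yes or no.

Form the matrix with these vectors as rows and row reduce.
R2 ← R2 + (1/2)·R1: [0, 0, 0, 0]
1 nonzero row, so the 2 vectors span a space of dimension 1.
Since 1 < 2, the vectors are linearly dependent.

no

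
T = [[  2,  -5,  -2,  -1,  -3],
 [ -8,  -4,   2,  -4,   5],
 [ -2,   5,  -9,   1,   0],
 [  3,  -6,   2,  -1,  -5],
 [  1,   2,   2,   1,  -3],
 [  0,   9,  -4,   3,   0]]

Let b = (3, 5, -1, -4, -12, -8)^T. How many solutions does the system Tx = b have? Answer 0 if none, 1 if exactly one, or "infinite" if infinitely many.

infinite

Row reduce the augmented matrix [T | b].
R2 ← R2 + (4)·R1: [0, -24, -6, -8, -7, 17]
R3 ← R3 + R1: [0, 0, -11, 0, -3, 2]
R4 ← R4 − (3/2)·R1: [0, 3/2, 5, 1/2, -1/2, -17/2]
R5 ← R5 − (1/2)·R1: [0, 9/2, 3, 3/2, -3/2, -27/2]
R4 ← R4 + (1/16)·R2: [0, 0, 37/8, 0, -15/16, -119/16]
R5 ← R5 + (3/16)·R2: [0, 0, 15/8, 0, -45/16, -165/16]
R6 ← R6 + (3/8)·R2: [0, 0, -25/4, 0, -21/8, -13/8]
R4 ← R4 + (37/88)·R3: [0, 0, 0, 0, -387/176, -1161/176]
R5 ← R5 + (15/88)·R3: [0, 0, 0, 0, -585/176, -1755/176]
R6 ← R6 − (25/44)·R3: [0, 0, 0, 0, -81/88, -243/88]
R5 ← R5 − (65/43)·R4: [0, 0, 0, 0, 0, 0]
R6 ← R6 − (18/43)·R4: [0, 0, 0, 0, 0, 0]
The echelon form has 4 nonzero rows, and every pivot lies in the first 5 columns, so rank(T) = rank([T|b]) = 4.
The system is consistent.
rank = 4 < 5 unknowns, so there are infinitely many solutions.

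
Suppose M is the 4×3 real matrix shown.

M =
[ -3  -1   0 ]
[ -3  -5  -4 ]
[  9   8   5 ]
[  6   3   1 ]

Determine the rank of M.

2

Row reduce to echelon form.
R2 ← R2 − R1: [0, -4, -4]
R3 ← R3 + (3)·R1: [0, 5, 5]
R4 ← R4 + (2)·R1: [0, 1, 1]
R3 ← R3 + (5/4)·R2: [0, 0, 0]
R4 ← R4 + (1/4)·R2: [0, 0, 0]
Echelon form has 2 nonzero rows, so rank(M) = 2.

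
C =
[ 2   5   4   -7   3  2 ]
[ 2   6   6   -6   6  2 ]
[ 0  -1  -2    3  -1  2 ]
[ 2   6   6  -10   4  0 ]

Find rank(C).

Row reduce to echelon form.
R2 ← R2 − R1: [0, 1, 2, 1, 3, 0]
R4 ← R4 − R1: [0, 1, 2, -3, 1, -2]
R3 ← R3 + R2: [0, 0, 0, 4, 2, 2]
R4 ← R4 − R2: [0, 0, 0, -4, -2, -2]
R4 ← R4 + R3: [0, 0, 0, 0, 0, 0]
Echelon form has 3 nonzero rows, so rank(C) = 3.

3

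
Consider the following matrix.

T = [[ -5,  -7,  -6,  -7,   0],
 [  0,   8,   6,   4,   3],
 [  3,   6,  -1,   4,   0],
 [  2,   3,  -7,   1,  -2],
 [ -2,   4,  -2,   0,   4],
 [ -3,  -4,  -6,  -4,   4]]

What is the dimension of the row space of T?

4

Row reduce to echelon form.
R3 ← R3 + (3/5)·R1: [0, 9/5, -23/5, -1/5, 0]
R4 ← R4 + (2/5)·R1: [0, 1/5, -47/5, -9/5, -2]
R5 ← R5 − (2/5)·R1: [0, 34/5, 2/5, 14/5, 4]
R6 ← R6 − (3/5)·R1: [0, 1/5, -12/5, 1/5, 4]
R3 ← R3 − (9/40)·R2: [0, 0, -119/20, -11/10, -27/40]
R4 ← R4 − (1/40)·R2: [0, 0, -191/20, -19/10, -83/40]
R5 ← R5 − (17/20)·R2: [0, 0, -47/10, -3/5, 29/20]
R6 ← R6 − (1/40)·R2: [0, 0, -51/20, 1/10, 157/40]
R4 ← R4 − (191/119)·R3: [0, 0, 0, -16/119, -118/119]
R5 ← R5 − (94/119)·R3: [0, 0, 0, 32/119, 236/119]
R6 ← R6 − (3/7)·R3: [0, 0, 0, 4/7, 59/14]
R5 ← R5 + (2)·R4: [0, 0, 0, 0, 0]
R6 ← R6 + (17/4)·R4: [0, 0, 0, 0, 0]
Echelon form has 4 nonzero rows, so rank(T) = 4.
The row space has dimension equal to the rank: 4.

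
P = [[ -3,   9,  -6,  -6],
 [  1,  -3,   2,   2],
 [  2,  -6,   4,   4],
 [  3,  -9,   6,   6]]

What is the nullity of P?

Row reduce to echelon form.
R2 ← R2 + (1/3)·R1: [0, 0, 0, 0]
R3 ← R3 + (2/3)·R1: [0, 0, 0, 0]
R4 ← R4 + R1: [0, 0, 0, 0]
1 nonzero row, so rank(P) = 1.
P has 4 columns; by rank–nullity, nullity = 4 − 1 = 3.

3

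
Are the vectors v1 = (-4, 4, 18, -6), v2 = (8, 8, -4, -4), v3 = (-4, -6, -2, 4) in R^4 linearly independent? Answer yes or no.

Form the matrix with these vectors as rows and row reduce.
R2 ← R2 + (2)·R1: [0, 16, 32, -16]
R3 ← R3 − R1: [0, -10, -20, 10]
R3 ← R3 + (5/8)·R2: [0, 0, 0, 0]
2 nonzero rows, so the 3 vectors span a space of dimension 2.
Since 2 < 3, the vectors are linearly dependent.

no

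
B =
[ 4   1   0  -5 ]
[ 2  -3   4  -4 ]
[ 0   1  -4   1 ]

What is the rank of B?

Row reduce to echelon form.
R2 ← R2 − (1/2)·R1: [0, -7/2, 4, -3/2]
R3 ← R3 + (2/7)·R2: [0, 0, -20/7, 4/7]
Echelon form has 3 nonzero rows, so rank(B) = 3.

3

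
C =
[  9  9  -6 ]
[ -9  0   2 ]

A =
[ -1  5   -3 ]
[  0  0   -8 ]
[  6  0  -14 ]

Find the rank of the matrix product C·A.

First compute CA:
[[-45,  45, -15],
 [ 21, -45,  -1]]
Now row reduce the product.
R2 ← R2 + (7/15)·R1: [0, -24, -8]
2 nonzero rows, so rank(CA) = 2.

2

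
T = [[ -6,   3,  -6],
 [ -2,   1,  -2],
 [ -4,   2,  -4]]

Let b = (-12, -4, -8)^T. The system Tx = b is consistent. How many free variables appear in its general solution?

Row reduce the augmented matrix [T | b].
R2 ← R2 − (1/3)·R1: [0, 0, 0, 0]
R3 ← R3 − (2/3)·R1: [0, 0, 0, 0]
The echelon form has 1 nonzero rows, and every pivot lies in the first 3 columns, so rank(T) = rank([T|b]) = 1.
The system is consistent.
Free variables = (unknowns) − (rank) = 3 − 1 = 2.

2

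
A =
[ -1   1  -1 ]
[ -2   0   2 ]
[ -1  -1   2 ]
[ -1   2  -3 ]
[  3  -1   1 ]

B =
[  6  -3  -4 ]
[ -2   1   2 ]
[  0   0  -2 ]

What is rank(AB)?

First compute AB:
[[ -8,   4,   8],
 [-12,   6,   4],
 [ -4,   2,  -2],
 [-10,   5,  14],
 [ 20, -10, -16]]
Now row reduce the product.
R2 ← R2 − (3/2)·R1: [0, 0, -8]
R3 ← R3 − (1/2)·R1: [0, 0, -6]
R4 ← R4 − (5/4)·R1: [0, 0, 4]
R5 ← R5 + (5/2)·R1: [0, 0, 4]
R3 ← R3 − (3/4)·R2: [0, 0, 0]
R4 ← R4 + (1/2)·R2: [0, 0, 0]
R5 ← R5 + (1/2)·R2: [0, 0, 0]
2 nonzero rows, so rank(AB) = 2.

2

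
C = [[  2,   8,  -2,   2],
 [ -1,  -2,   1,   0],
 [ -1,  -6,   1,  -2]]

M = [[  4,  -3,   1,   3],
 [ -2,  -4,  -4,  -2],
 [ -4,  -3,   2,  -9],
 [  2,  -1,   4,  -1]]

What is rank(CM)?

2

First compute CM:
[[  4, -34, -26,   6],
 [ -4,   8,   9,  -8],
 [  0,  26,  17,   2]]
Now row reduce the product.
R2 ← R2 + R1: [0, -26, -17, -2]
R3 ← R3 + R2: [0, 0, 0, 0]
2 nonzero rows, so rank(CM) = 2.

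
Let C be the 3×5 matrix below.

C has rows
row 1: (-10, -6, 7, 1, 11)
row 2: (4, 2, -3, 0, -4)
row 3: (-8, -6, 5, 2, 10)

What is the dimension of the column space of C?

2

Row reduce to echelon form.
R2 ← R2 + (2/5)·R1: [0, -2/5, -1/5, 2/5, 2/5]
R3 ← R3 − (4/5)·R1: [0, -6/5, -3/5, 6/5, 6/5]
R3 ← R3 − (3)·R2: [0, 0, 0, 0, 0]
Echelon form has 2 nonzero rows, so rank(C) = 2.
The column space has dimension equal to the rank: 2.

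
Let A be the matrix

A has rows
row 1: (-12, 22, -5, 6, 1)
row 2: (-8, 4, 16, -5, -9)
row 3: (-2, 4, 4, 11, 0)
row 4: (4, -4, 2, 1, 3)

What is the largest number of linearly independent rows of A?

Row reduce to echelon form.
R2 ← R2 − (2/3)·R1: [0, -32/3, 58/3, -9, -29/3]
R3 ← R3 − (1/6)·R1: [0, 1/3, 29/6, 10, -1/6]
R4 ← R4 + (1/3)·R1: [0, 10/3, 1/3, 3, 10/3]
R3 ← R3 + (1/32)·R2: [0, 0, 87/16, 311/32, -15/32]
R4 ← R4 + (5/16)·R2: [0, 0, 51/8, 3/16, 5/16]
R4 ← R4 − (34/29)·R3: [0, 0, 0, -325/29, 25/29]
Echelon form has 4 nonzero rows, so rank(A) = 4.
The rank gives the maximum number of linearly independent rows: 4.

4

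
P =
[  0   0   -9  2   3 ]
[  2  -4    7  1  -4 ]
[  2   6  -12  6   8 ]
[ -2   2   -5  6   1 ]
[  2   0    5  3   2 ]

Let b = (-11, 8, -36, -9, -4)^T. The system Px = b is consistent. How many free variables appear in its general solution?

0

Row reduce the augmented matrix [P | b].
Swap R1 ↔ R2
R3 ← R3 − R1: [0, 10, -19, 5, 12, -44]
R4 ← R4 + R1: [0, -2, 2, 7, -3, -1]
R5 ← R5 − R1: [0, 4, -2, 2, 6, -12]
Swap R2 ↔ R3
R4 ← R4 + (1/5)·R2: [0, 0, -9/5, 8, -3/5, -49/5]
R5 ← R5 − (2/5)·R2: [0, 0, 28/5, 0, 6/5, 28/5]
R4 ← R4 − (1/5)·R3: [0, 0, 0, 38/5, -6/5, -38/5]
R5 ← R5 + (28/45)·R3: [0, 0, 0, 56/45, 46/15, -56/45]
R5 ← R5 − (28/171)·R4: [0, 0, 0, 0, 62/19, 0]
The echelon form has 5 nonzero rows, and every pivot lies in the first 5 columns, so rank(P) = rank([P|b]) = 5.
The system is consistent.
Free variables = (unknowns) − (rank) = 5 − 5 = 0.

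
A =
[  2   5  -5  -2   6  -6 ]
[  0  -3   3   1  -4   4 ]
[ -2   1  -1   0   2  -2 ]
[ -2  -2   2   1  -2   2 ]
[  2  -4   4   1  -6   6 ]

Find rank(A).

Row reduce to echelon form.
R3 ← R3 + R1: [0, 6, -6, -2, 8, -8]
R4 ← R4 + R1: [0, 3, -3, -1, 4, -4]
R5 ← R5 − R1: [0, -9, 9, 3, -12, 12]
R3 ← R3 + (2)·R2: [0, 0, 0, 0, 0, 0]
R4 ← R4 + R2: [0, 0, 0, 0, 0, 0]
R5 ← R5 − (3)·R2: [0, 0, 0, 0, 0, 0]
Echelon form has 2 nonzero rows, so rank(A) = 2.

2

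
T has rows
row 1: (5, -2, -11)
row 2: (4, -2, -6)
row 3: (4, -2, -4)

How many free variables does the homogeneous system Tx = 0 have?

Row reduce to echelon form.
R2 ← R2 − (4/5)·R1: [0, -2/5, 14/5]
R3 ← R3 − (4/5)·R1: [0, -2/5, 24/5]
R3 ← R3 − R2: [0, 0, 2]
3 nonzero rows, so rank(T) = 3.
T has 3 columns; by rank–nullity, nullity = 3 − 3 = 0.

0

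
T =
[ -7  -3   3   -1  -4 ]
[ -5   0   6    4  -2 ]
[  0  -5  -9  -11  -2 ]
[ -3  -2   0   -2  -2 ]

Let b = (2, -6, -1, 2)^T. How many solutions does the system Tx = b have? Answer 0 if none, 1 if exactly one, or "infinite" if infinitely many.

Row reduce the augmented matrix [T | b].
R2 ← R2 − (5/7)·R1: [0, 15/7, 27/7, 33/7, 6/7, -52/7]
R4 ← R4 − (3/7)·R1: [0, -5/7, -9/7, -11/7, -2/7, 8/7]
R3 ← R3 + (7/3)·R2: [0, 0, 0, 0, 0, -55/3]
R4 ← R4 + (1/3)·R2: [0, 0, 0, 0, 0, -4/3]
R4 ← R4 − (4/55)·R3: [0, 0, 0, 0, 0, 0]
The echelon form has 3 nonzero rows; the last pivot sits in the augmented column, so rank(T) = 2 but rank([T|b]) = 3.
Since the ranks differ, the system is inconsistent.
It has no solutions.

0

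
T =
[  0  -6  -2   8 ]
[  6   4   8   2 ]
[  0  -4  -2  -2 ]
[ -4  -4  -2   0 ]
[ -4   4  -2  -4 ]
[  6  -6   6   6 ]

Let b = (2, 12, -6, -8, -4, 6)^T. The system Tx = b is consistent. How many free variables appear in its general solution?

Row reduce the augmented matrix [T | b].
Swap R1 ↔ R2
R4 ← R4 + (2/3)·R1: [0, -4/3, 10/3, 4/3, 0]
R5 ← R5 + (2/3)·R1: [0, 20/3, 10/3, -8/3, 4]
R6 ← R6 − R1: [0, -10, -2, 4, -6]
R3 ← R3 − (2/3)·R2: [0, 0, -2/3, -22/3, -22/3]
R4 ← R4 − (2/9)·R2: [0, 0, 34/9, -4/9, -4/9]
R5 ← R5 + (10/9)·R2: [0, 0, 10/9, 56/9, 56/9]
R6 ← R6 − (5/3)·R2: [0, 0, 4/3, -28/3, -28/3]
R4 ← R4 + (17/3)·R3: [0, 0, 0, -42, -42]
R5 ← R5 + (5/3)·R3: [0, 0, 0, -6, -6]
R6 ← R6 + (2)·R3: [0, 0, 0, -24, -24]
R5 ← R5 − (1/7)·R4: [0, 0, 0, 0, 0]
R6 ← R6 − (4/7)·R4: [0, 0, 0, 0, 0]
The echelon form has 4 nonzero rows, and every pivot lies in the first 4 columns, so rank(T) = rank([T|b]) = 4.
The system is consistent.
Free variables = (unknowns) − (rank) = 4 − 4 = 0.

0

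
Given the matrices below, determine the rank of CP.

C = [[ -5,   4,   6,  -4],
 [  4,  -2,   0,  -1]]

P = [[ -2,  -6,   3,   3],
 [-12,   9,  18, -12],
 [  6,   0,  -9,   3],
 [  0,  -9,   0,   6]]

First compute CP:
[[ -2, 102,   3, -69],
 [ 16, -33, -24,  30]]
Now row reduce the product.
R2 ← R2 + (8)·R1: [0, 783, 0, -522]
2 nonzero rows, so rank(CP) = 2.

2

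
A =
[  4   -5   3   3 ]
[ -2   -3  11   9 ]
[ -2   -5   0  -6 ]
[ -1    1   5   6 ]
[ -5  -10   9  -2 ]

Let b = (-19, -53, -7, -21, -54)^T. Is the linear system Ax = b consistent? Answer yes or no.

Row reduce the augmented matrix [A | b].
R2 ← R2 + (1/2)·R1: [0, -11/2, 25/2, 21/2, -125/2]
R3 ← R3 + (1/2)·R1: [0, -15/2, 3/2, -9/2, -33/2]
R4 ← R4 + (1/4)·R1: [0, -1/4, 23/4, 27/4, -103/4]
R5 ← R5 + (5/4)·R1: [0, -65/4, 51/4, 7/4, -311/4]
R3 ← R3 − (15/11)·R2: [0, 0, -171/11, -207/11, 756/11]
R4 ← R4 − (1/22)·R2: [0, 0, 57/11, 69/11, -252/11]
R5 ← R5 − (65/22)·R2: [0, 0, -266/11, -322/11, 1176/11]
R4 ← R4 + (1/3)·R3: [0, 0, 0, 0, 0]
R5 ← R5 − (14/9)·R3: [0, 0, 0, 0, 0]
The echelon form has 3 nonzero rows, and every pivot lies in the first 4 columns, so rank(A) = rank([A|b]) = 3.
The system is consistent.

yes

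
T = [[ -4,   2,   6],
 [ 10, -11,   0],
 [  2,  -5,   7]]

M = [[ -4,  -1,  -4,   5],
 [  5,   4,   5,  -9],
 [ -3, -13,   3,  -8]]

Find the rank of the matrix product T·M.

First compute TM:
[[  8, -66,  44, -86],
 [-95, -54, -95, 149],
 [-54, -113, -12,  -1]]
Now row reduce the product.
R2 ← R2 + (95/8)·R1: [0, -3351/4, 855/2, -3489/4]
R3 ← R3 + (27/4)·R1: [0, -1117/2, 285, -1163/2]
R3 ← R3 − (2/3)·R2: [0, 0, 0, 0]
2 nonzero rows, so rank(TM) = 2.

2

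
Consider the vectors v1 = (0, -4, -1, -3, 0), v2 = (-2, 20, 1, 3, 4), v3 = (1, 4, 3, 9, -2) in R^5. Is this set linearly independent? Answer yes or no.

Form the matrix with these vectors as rows and row reduce.
Swap R1 ↔ R2
R3 ← R3 + (1/2)·R1: [0, 14, 7/2, 21/2, 0]
R3 ← R3 + (7/2)·R2: [0, 0, 0, 0, 0]
2 nonzero rows, so the 3 vectors span a space of dimension 2.
Since 2 < 3, the vectors are linearly dependent.

no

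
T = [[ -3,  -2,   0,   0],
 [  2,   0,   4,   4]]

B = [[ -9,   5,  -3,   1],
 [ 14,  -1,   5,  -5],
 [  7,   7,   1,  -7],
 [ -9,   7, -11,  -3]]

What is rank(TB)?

2

First compute TB:
[[ -1, -13,  -1,   7],
 [-26,  66, -46, -38]]
Now row reduce the product.
R2 ← R2 − (26)·R1: [0, 404, -20, -220]
2 nonzero rows, so rank(TB) = 2.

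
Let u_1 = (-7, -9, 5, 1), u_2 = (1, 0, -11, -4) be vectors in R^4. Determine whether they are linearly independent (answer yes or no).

yes

Form the matrix with these vectors as rows and row reduce.
R2 ← R2 + (1/7)·R1: [0, -9/7, -72/7, -27/7]
2 nonzero rows, so the 2 vectors span a space of dimension 2.
Since 2 = 2, the vectors are linearly independent.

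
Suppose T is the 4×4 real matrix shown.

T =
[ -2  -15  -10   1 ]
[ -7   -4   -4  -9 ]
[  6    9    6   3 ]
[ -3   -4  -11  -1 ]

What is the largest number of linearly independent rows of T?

4

Row reduce to echelon form.
R2 ← R2 − (7/2)·R1: [0, 97/2, 31, -25/2]
R3 ← R3 + (3)·R1: [0, -36, -24, 6]
R4 ← R4 − (3/2)·R1: [0, 37/2, 4, -5/2]
R3 ← R3 + (72/97)·R2: [0, 0, -96/97, -318/97]
R4 ← R4 − (37/97)·R2: [0, 0, -759/97, 220/97]
R4 ← R4 − (253/32)·R3: [0, 0, 0, 451/16]
Echelon form has 4 nonzero rows, so rank(T) = 4.
The rank gives the maximum number of linearly independent rows: 4.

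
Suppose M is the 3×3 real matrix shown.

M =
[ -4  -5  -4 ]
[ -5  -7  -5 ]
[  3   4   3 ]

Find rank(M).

Row reduce to echelon form.
R2 ← R2 − (5/4)·R1: [0, -3/4, 0]
R3 ← R3 + (3/4)·R1: [0, 1/4, 0]
R3 ← R3 + (1/3)·R2: [0, 0, 0]
Echelon form has 2 nonzero rows, so rank(M) = 2.

2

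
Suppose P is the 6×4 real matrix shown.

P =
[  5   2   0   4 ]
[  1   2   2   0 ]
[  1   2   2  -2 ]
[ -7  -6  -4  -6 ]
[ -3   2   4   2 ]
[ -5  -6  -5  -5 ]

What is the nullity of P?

Row reduce to echelon form.
R2 ← R2 − (1/5)·R1: [0, 8/5, 2, -4/5]
R3 ← R3 − (1/5)·R1: [0, 8/5, 2, -14/5]
R4 ← R4 + (7/5)·R1: [0, -16/5, -4, -2/5]
R5 ← R5 + (3/5)·R1: [0, 16/5, 4, 22/5]
R6 ← R6 + R1: [0, -4, -5, -1]
R3 ← R3 − R2: [0, 0, 0, -2]
R4 ← R4 + (2)·R2: [0, 0, 0, -2]
R5 ← R5 − (2)·R2: [0, 0, 0, 6]
R6 ← R6 + (5/2)·R2: [0, 0, 0, -3]
R4 ← R4 − R3: [0, 0, 0, 0]
R5 ← R5 + (3)·R3: [0, 0, 0, 0]
R6 ← R6 − (3/2)·R3: [0, 0, 0, 0]
3 nonzero rows, so rank(P) = 3.
P has 4 columns; by rank–nullity, nullity = 4 − 3 = 1.

1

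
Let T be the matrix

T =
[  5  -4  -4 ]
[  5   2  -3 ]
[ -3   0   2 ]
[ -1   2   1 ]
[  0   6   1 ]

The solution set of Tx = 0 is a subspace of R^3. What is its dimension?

Row reduce to echelon form.
R2 ← R2 − R1: [0, 6, 1]
R3 ← R3 + (3/5)·R1: [0, -12/5, -2/5]
R4 ← R4 + (1/5)·R1: [0, 6/5, 1/5]
R3 ← R3 + (2/5)·R2: [0, 0, 0]
R4 ← R4 − (1/5)·R2: [0, 0, 0]
R5 ← R5 − R2: [0, 0, 0]
2 nonzero rows, so rank(T) = 2.
T has 3 columns; by rank–nullity, nullity = 3 − 2 = 1.

1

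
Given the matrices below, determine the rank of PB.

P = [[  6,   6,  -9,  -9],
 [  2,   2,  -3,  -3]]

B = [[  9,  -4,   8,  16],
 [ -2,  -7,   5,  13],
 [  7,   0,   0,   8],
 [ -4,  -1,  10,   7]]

1

First compute PB:
[[ 15, -57, -12,  39],
 [  5, -19,  -4,  13]]
Now row reduce the product.
R2 ← R2 − (1/3)·R1: [0, 0, 0, 0]
1 nonzero row, so rank(PB) = 1.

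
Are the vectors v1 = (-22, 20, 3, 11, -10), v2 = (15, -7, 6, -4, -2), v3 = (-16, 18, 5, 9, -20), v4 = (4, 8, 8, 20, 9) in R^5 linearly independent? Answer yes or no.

Form the matrix with these vectors as rows and row reduce.
R2 ← R2 + (15/22)·R1: [0, 73/11, 177/22, 7/2, -97/11]
R3 ← R3 − (8/11)·R1: [0, 38/11, 31/11, 1, -140/11]
R4 ← R4 + (2/11)·R1: [0, 128/11, 94/11, 22, 79/11]
R3 ← R3 − (38/73)·R2: [0, 0, -100/73, -60/73, -594/73]
R4 ← R4 − (128/73)·R2: [0, 0, -406/73, 1158/73, 1653/73]
R4 ← R4 − (203/50)·R3: [0, 0, 0, 96/5, 1392/25]
4 nonzero rows, so the 4 vectors span a space of dimension 4.
Since 4 = 4, the vectors are linearly independent.

yes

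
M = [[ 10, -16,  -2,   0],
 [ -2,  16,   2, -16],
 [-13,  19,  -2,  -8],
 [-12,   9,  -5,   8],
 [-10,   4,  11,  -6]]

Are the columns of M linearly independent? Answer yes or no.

yes

Row reduce M to echelon form.
R2 ← R2 + (1/5)·R1: [0, 64/5, 8/5, -16]
R3 ← R3 + (13/10)·R1: [0, -9/5, -23/5, -8]
R4 ← R4 + (6/5)·R1: [0, -51/5, -37/5, 8]
R5 ← R5 + R1: [0, -12, 9, -6]
R3 ← R3 + (9/64)·R2: [0, 0, -35/8, -41/4]
R4 ← R4 + (51/64)·R2: [0, 0, -49/8, -19/4]
R5 ← R5 + (15/16)·R2: [0, 0, 21/2, -21]
R4 ← R4 − (7/5)·R3: [0, 0, 0, 48/5]
R5 ← R5 + (12/5)·R3: [0, 0, 0, -228/5]
R5 ← R5 + (19/4)·R4: [0, 0, 0, 0]
4 pivots among 4 columns.
Every column is a pivot column, so the columns are linearly independent.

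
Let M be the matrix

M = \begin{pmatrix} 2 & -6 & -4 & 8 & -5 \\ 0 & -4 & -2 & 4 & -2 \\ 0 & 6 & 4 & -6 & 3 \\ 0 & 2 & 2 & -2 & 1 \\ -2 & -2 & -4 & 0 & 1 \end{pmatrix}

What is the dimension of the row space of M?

3

Row reduce to echelon form.
R5 ← R5 + R1: [0, -8, -8, 8, -4]
R3 ← R3 + (3/2)·R2: [0, 0, 1, 0, 0]
R4 ← R4 + (1/2)·R2: [0, 0, 1, 0, 0]
R5 ← R5 − (2)·R2: [0, 0, -4, 0, 0]
R4 ← R4 − R3: [0, 0, 0, 0, 0]
R5 ← R5 + (4)·R3: [0, 0, 0, 0, 0]
Echelon form has 3 nonzero rows, so rank(M) = 3.
The row space has dimension equal to the rank: 3.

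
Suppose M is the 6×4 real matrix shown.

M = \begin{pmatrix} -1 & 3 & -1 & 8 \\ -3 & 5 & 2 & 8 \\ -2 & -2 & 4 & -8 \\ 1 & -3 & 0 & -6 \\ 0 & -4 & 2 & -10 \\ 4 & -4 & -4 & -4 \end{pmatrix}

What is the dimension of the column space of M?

Row reduce to echelon form.
R2 ← R2 − (3)·R1: [0, -4, 5, -16]
R3 ← R3 − (2)·R1: [0, -8, 6, -24]
R4 ← R4 + R1: [0, 0, -1, 2]
R6 ← R6 + (4)·R1: [0, 8, -8, 28]
R3 ← R3 − (2)·R2: [0, 0, -4, 8]
R5 ← R5 − R2: [0, 0, -3, 6]
R6 ← R6 + (2)·R2: [0, 0, 2, -4]
R4 ← R4 − (1/4)·R3: [0, 0, 0, 0]
R5 ← R5 − (3/4)·R3: [0, 0, 0, 0]
R6 ← R6 + (1/2)·R3: [0, 0, 0, 0]
Echelon form has 3 nonzero rows, so rank(M) = 3.
The column space has dimension equal to the rank: 3.

3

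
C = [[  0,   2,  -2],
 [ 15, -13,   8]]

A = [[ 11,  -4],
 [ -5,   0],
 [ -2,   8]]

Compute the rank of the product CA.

2

First compute CA:
[[ -6, -16],
 [214,   4]]
Now row reduce the product.
R2 ← R2 + (107/3)·R1: [0, -1700/3]
2 nonzero rows, so rank(CA) = 2.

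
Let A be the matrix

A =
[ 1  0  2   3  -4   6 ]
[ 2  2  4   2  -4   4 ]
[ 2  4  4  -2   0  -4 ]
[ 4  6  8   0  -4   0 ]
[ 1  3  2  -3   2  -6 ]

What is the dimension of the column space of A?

Row reduce to echelon form.
R2 ← R2 − (2)·R1: [0, 2, 0, -4, 4, -8]
R3 ← R3 − (2)·R1: [0, 4, 0, -8, 8, -16]
R4 ← R4 − (4)·R1: [0, 6, 0, -12, 12, -24]
R5 ← R5 − R1: [0, 3, 0, -6, 6, -12]
R3 ← R3 − (2)·R2: [0, 0, 0, 0, 0, 0]
R4 ← R4 − (3)·R2: [0, 0, 0, 0, 0, 0]
R5 ← R5 − (3/2)·R2: [0, 0, 0, 0, 0, 0]
Echelon form has 2 nonzero rows, so rank(A) = 2.
The column space has dimension equal to the rank: 2.

2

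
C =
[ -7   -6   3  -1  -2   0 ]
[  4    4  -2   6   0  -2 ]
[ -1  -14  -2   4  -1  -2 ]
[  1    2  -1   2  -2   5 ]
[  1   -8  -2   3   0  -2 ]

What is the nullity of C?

2

Row reduce to echelon form.
R2 ← R2 + (4/7)·R1: [0, 4/7, -2/7, 38/7, -8/7, -2]
R3 ← R3 − (1/7)·R1: [0, -92/7, -17/7, 29/7, -5/7, -2]
R4 ← R4 + (1/7)·R1: [0, 8/7, -4/7, 13/7, -16/7, 5]
R5 ← R5 + (1/7)·R1: [0, -62/7, -11/7, 20/7, -2/7, -2]
R3 ← R3 + (23)·R2: [0, 0, -9, 129, -27, -48]
R4 ← R4 − (2)·R2: [0, 0, 0, -9, 0, 9]
R5 ← R5 + (31/2)·R2: [0, 0, -6, 87, -18, -33]
R5 ← R5 − (2/3)·R3: [0, 0, 0, 1, 0, -1]
R5 ← R5 + (1/9)·R4: [0, 0, 0, 0, 0, 0]
4 nonzero rows, so rank(C) = 4.
C has 6 columns; by rank–nullity, nullity = 6 − 4 = 2.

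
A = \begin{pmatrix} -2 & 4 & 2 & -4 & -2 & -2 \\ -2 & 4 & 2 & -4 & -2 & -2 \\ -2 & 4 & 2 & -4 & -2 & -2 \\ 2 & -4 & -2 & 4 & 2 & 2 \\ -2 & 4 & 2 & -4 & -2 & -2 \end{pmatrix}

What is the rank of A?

Row reduce to echelon form.
R2 ← R2 − R1: [0, 0, 0, 0, 0, 0]
R3 ← R3 − R1: [0, 0, 0, 0, 0, 0]
R4 ← R4 + R1: [0, 0, 0, 0, 0, 0]
R5 ← R5 − R1: [0, 0, 0, 0, 0, 0]
Echelon form has 1 nonzero row, so rank(A) = 1.

1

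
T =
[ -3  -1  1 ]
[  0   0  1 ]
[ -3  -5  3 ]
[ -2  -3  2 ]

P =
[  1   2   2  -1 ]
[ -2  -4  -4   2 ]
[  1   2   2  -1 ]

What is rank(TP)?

1

First compute TP:
[[  0,   0,   0,   0],
 [  1,   2,   2,  -1],
 [ 10,  20,  20, -10],
 [  6,  12,  12,  -6]]
Now row reduce the product.
Swap R1 ↔ R2
R3 ← R3 − (10)·R1: [0, 0, 0, 0]
R4 ← R4 − (6)·R1: [0, 0, 0, 0]
1 nonzero row, so rank(TP) = 1.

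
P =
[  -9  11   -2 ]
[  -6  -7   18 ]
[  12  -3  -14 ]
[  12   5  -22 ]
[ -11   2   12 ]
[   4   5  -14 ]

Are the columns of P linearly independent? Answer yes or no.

Row reduce P to echelon form.
R2 ← R2 − (2/3)·R1: [0, -43/3, 58/3]
R3 ← R3 + (4/3)·R1: [0, 35/3, -50/3]
R4 ← R4 + (4/3)·R1: [0, 59/3, -74/3]
R5 ← R5 − (11/9)·R1: [0, -103/9, 130/9]
R6 ← R6 + (4/9)·R1: [0, 89/9, -134/9]
R3 ← R3 + (35/43)·R2: [0, 0, -40/43]
R4 ← R4 + (59/43)·R2: [0, 0, 80/43]
R5 ← R5 − (103/129)·R2: [0, 0, -128/129]
R6 ← R6 + (89/129)·R2: [0, 0, -200/129]
R4 ← R4 + (2)·R3: [0, 0, 0]
R5 ← R5 − (16/15)·R3: [0, 0, 0]
R6 ← R6 − (5/3)·R3: [0, 0, 0]
3 pivots among 3 columns.
Every column is a pivot column, so the columns are linearly independent.

yes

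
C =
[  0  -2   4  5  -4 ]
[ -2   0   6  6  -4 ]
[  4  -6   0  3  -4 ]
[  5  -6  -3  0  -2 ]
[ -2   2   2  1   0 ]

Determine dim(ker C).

Row reduce to echelon form.
Swap R1 ↔ R2
R3 ← R3 + (2)·R1: [0, -6, 12, 15, -12]
R4 ← R4 + (5/2)·R1: [0, -6, 12, 15, -12]
R5 ← R5 − R1: [0, 2, -4, -5, 4]
R3 ← R3 − (3)·R2: [0, 0, 0, 0, 0]
R4 ← R4 − (3)·R2: [0, 0, 0, 0, 0]
R5 ← R5 + R2: [0, 0, 0, 0, 0]
2 nonzero rows, so rank(C) = 2.
C has 5 columns; by rank–nullity, nullity = 5 − 2 = 3.

3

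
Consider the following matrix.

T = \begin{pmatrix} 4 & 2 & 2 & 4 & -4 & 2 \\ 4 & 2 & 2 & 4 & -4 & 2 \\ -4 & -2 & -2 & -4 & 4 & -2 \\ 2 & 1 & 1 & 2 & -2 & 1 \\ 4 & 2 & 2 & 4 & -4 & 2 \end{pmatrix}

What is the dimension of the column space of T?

1

Row reduce to echelon form.
R2 ← R2 − R1: [0, 0, 0, 0, 0, 0]
R3 ← R3 + R1: [0, 0, 0, 0, 0, 0]
R4 ← R4 − (1/2)·R1: [0, 0, 0, 0, 0, 0]
R5 ← R5 − R1: [0, 0, 0, 0, 0, 0]
Echelon form has 1 nonzero row, so rank(T) = 1.
The column space has dimension equal to the rank: 1.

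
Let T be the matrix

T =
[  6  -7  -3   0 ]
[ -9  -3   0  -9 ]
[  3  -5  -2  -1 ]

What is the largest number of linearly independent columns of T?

2

Row reduce to echelon form.
R2 ← R2 + (3/2)·R1: [0, -27/2, -9/2, -9]
R3 ← R3 − (1/2)·R1: [0, -3/2, -1/2, -1]
R3 ← R3 − (1/9)·R2: [0, 0, 0, 0]
Echelon form has 2 nonzero rows, so rank(T) = 2.
The rank gives the maximum number of linearly independent columns: 2.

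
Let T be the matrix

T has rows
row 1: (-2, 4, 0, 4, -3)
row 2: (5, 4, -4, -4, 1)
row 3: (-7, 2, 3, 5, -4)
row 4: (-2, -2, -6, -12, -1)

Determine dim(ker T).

Row reduce to echelon form.
R2 ← R2 + (5/2)·R1: [0, 14, -4, 6, -13/2]
R3 ← R3 − (7/2)·R1: [0, -12, 3, -9, 13/2]
R4 ← R4 − R1: [0, -6, -6, -16, 2]
R3 ← R3 + (6/7)·R2: [0, 0, -3/7, -27/7, 13/14]
R4 ← R4 + (3/7)·R2: [0, 0, -54/7, -94/7, -11/14]
R4 ← R4 − (18)·R3: [0, 0, 0, 56, -35/2]
4 nonzero rows, so rank(T) = 4.
T has 5 columns; by rank–nullity, nullity = 5 − 4 = 1.

1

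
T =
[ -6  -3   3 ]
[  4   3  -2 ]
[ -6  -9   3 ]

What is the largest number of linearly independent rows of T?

2

Row reduce to echelon form.
R2 ← R2 + (2/3)·R1: [0, 1, 0]
R3 ← R3 − R1: [0, -6, 0]
R3 ← R3 + (6)·R2: [0, 0, 0]
Echelon form has 2 nonzero rows, so rank(T) = 2.
The rank gives the maximum number of linearly independent rows: 2.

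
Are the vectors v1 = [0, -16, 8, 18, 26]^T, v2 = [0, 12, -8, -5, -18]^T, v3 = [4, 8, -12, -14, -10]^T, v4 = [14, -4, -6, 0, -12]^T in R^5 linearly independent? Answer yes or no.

yes

Form the matrix with these vectors as rows and row reduce.
Swap R1 ↔ R3
R4 ← R4 − (7/2)·R1: [0, -32, 36, 49, 23]
R3 ← R3 + (4/3)·R2: [0, 0, -8/3, 34/3, 2]
R4 ← R4 + (8/3)·R2: [0, 0, 44/3, 107/3, -25]
R4 ← R4 + (11/2)·R3: [0, 0, 0, 98, -14]
4 nonzero rows, so the 4 vectors span a space of dimension 4.
Since 4 = 4, the vectors are linearly independent.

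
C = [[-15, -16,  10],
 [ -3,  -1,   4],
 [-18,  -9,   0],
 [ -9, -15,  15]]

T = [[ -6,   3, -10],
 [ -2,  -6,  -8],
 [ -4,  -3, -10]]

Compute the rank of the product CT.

2

First compute CT:
[[ 82,  21, 178],
 [  4, -15,  -2],
 [126,   0, 252],
 [ 24,  18,  60]]
Now row reduce the product.
R2 ← R2 − (2/41)·R1: [0, -657/41, -438/41]
R3 ← R3 − (63/41)·R1: [0, -1323/41, -882/41]
R4 ← R4 − (12/41)·R1: [0, 486/41, 324/41]
R3 ← R3 − (147/73)·R2: [0, 0, 0]
R4 ← R4 + (54/73)·R2: [0, 0, 0]
2 nonzero rows, so rank(CT) = 2.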